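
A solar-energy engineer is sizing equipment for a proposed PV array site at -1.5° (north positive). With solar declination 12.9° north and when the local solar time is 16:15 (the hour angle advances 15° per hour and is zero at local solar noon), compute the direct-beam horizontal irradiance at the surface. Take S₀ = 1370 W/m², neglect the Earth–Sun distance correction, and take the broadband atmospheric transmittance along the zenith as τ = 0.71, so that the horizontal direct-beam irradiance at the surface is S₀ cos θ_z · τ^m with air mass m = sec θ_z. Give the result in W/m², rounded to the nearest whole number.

260 W/m²

Hour angle H = 15° × (16.25 − 12) = 63.75°.
cos θ_z = sin φ sin δ + cos φ cos δ cos H = (-0.0262)(0.2233) + (0.9997)(0.9748)(0.4423) = 0.4252.
Air mass m = 1/cos θ_z = 1/0.4252 = 2.352; τ^m = 0.71^2.352 = 0.4468.
Surface direct beam = 1370 × 0.4252 × 0.4468 = 260.27 W/m².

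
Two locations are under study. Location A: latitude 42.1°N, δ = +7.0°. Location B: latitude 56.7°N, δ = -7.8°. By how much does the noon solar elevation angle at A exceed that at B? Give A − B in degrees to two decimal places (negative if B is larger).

+29.40°

A: 90° − |42.1 − (7.0)| = 54.90°.
B: 90° − |56.7 − (-7.8)| = 25.50°.
A − B = 54.90 − 25.50 = 29.40°.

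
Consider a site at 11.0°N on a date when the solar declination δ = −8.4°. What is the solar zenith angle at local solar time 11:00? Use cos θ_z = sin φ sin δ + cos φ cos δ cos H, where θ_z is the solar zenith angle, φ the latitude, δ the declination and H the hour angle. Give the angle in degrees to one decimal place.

24.5°

Hour angle H = 15° × (11 − 12) = -15.00°.
cos θ_z = sin φ sin δ + cos φ cos δ cos H = (0.1908)(-0.1461) + (0.9816)(0.9893)(0.9659) = 0.9101.
θ_z = arccos(0.9101) = 24.48°.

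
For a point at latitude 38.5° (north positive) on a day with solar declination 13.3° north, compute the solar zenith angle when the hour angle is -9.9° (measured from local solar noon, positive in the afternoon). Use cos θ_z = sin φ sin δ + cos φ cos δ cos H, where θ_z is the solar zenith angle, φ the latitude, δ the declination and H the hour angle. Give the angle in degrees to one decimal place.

With φ = 38.5°, δ = 13.3°, H = -9.90°: sin φ sin δ = 0.1432, cos φ cos δ cos H = 0.7503, so cos θ_z = 0.8935.
θ_z = arccos(0.8935) = 26.68°.

26.7°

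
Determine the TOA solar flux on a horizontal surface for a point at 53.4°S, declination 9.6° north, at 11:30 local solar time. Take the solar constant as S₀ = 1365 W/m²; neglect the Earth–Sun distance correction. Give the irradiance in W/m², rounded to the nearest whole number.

Hour angle H = 15° × (11.5 − 12) = -7.50°.
With φ = -53.4°, δ = 9.6°, H = -7.50°: sin φ sin δ = -0.1339, cos φ cos δ cos H = 0.5828, so cos θ_z = 0.4489.
Top-of-atmosphere irradiance = S₀ cos θ_z = 1365 × 0.4489 = 612.75 W/m².

613 W/m²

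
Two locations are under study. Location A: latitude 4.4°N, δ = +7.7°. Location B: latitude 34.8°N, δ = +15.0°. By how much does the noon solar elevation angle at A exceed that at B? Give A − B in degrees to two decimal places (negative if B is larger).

A: 90° − |4.4 − (7.7)| = 86.70°.
B: 90° − |34.8 − (15.0)| = 70.20°.
A − B = 86.70 − 70.20 = 16.50°.

+16.50°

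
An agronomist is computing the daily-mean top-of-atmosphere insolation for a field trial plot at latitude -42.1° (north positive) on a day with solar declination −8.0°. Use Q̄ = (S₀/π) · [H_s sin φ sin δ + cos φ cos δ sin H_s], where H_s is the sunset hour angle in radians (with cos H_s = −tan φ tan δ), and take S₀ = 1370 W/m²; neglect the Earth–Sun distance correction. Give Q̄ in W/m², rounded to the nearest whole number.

−tan φ tan δ = −(-0.9036)(-0.1405) = -0.1270; H_s = arccos(-0.1270) = 97.30°. In radians, H_s = 1.6982.
H_s sin φ sin δ = 1.6982 × -0.6704 × -0.1392 = 0.1585.
cos φ cos δ sin H_s = 0.7420 × 0.9903 × 0.9919 = 0.7289.
Q̄ = (1370/π) × (0.1585 + 0.7289) = 436.08 × 0.8874 = 386.98 W/m².

387 W/m²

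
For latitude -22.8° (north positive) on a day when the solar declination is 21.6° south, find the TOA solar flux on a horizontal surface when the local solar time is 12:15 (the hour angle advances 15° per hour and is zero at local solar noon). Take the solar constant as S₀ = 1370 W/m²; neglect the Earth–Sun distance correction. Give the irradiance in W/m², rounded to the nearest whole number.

Hour angle H = 15° × (12.25 − 12) = 3.75°.
cos θ_z = sin φ sin δ + cos φ cos δ cos H = (-0.3875)(-0.3681) + (0.9219)(0.9298)(0.9979) = 0.9980.
Top-of-atmosphere irradiance = S₀ cos θ_z = 1370 × 0.9980 = 1367.26 W/m².

1367 W/m²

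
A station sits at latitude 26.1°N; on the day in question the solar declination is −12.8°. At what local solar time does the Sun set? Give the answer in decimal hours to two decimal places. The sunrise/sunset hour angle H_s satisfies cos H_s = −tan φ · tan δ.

−tan φ tan δ = −(0.4899)(-0.2272) = 0.1113; H_s = arccos(0.1113) = 83.61°.
Sunset is at 12 + H_s/15 = 12 + 5.574 = 17.574 h local solar time.

17.57 h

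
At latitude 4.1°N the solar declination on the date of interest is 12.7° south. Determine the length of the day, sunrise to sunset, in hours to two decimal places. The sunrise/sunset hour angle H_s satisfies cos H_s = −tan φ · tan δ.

11.88 hours

−tan φ tan δ = −(0.0717)(-0.2254) = 0.0162; H_s = arccos(0.0162) = 89.07°.
Day length = 2 H_s / 15° h⁻¹ = 178.14° / 15 = 11.876 h.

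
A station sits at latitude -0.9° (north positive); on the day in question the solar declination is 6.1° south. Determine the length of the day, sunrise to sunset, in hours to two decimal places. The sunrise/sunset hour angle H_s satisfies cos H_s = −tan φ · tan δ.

The sunset hour angle satisfies cos H_s = −tan φ tan δ = -0.0017, giving H_s = 90.10°.
Day length = 2 H_s / 15° h⁻¹ = 180.20° / 15 = 12.013 h.

12.01 hours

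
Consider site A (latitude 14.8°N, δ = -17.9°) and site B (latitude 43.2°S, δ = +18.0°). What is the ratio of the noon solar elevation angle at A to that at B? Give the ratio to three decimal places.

A: 90° − |14.8 − (-17.9)| = 57.30°.
B: 90° − |-43.2 − (18.0)| = 28.80°.
Ratio A/B = 57.3000 / 28.8000 = 1.9896.

1.990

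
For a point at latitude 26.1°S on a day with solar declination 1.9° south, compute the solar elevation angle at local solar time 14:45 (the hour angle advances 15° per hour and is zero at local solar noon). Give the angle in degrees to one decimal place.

Hour angle H = 15° × (14.75 − 12) = 41.25°.
With φ = -26.1°, δ = -1.9°, H = 41.25°: sin φ sin δ = 0.0146, cos φ cos δ cos H = 0.6748, so cos θ_z = 0.6894.
θ_z = arccos(0.6894) = 46.42°, so the elevation is 90° − 46.42° = 43.58°.

43.6°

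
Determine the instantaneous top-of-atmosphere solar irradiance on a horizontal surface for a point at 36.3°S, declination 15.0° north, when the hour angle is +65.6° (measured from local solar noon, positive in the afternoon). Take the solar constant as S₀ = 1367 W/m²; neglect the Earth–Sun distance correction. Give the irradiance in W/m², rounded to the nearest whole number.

230 W/m²

cos θ_z = sin φ sin δ + cos φ cos δ cos H = (-0.5920)(0.2588) + (0.8059)(0.9659)(0.4131) = 0.1684.
Top-of-atmosphere irradiance = S₀ cos θ_z = 1367 × 0.1684 = 230.20 W/m².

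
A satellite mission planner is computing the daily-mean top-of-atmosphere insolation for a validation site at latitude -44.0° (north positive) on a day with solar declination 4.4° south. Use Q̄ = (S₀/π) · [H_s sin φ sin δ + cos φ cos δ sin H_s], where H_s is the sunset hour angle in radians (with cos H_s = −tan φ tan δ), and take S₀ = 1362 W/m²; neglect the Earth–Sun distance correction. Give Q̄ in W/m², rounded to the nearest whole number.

The sunset hour angle satisfies cos H_s = −tan φ tan δ = -0.0743, giving H_s = 94.26°. In radians, H_s = 1.6451.
H_s sin φ sin δ = 1.6451 × -0.6947 × -0.0767 = 0.0877.
cos φ cos δ sin H_s = 0.7193 × 0.9971 × 0.9972 = 0.7152.
Q̄ = (1362/π) × (0.0877 + 0.7152) = 433.54 × 0.8029 = 348.09 W/m².

348 W/m²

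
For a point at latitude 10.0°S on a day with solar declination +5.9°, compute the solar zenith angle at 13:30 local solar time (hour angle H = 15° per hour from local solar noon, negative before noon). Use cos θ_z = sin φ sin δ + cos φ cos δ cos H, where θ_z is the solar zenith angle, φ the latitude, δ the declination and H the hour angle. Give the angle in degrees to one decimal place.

Hour angle H = 15° × (13.5 − 12) = 22.50°.
With φ = -10.0°, δ = 5.9°, H = 22.50°: sin φ sin δ = -0.0178, cos φ cos δ cos H = 0.9050, so cos θ_z = 0.8872.
θ_z = arccos(0.8872) = 27.48°.

27.5°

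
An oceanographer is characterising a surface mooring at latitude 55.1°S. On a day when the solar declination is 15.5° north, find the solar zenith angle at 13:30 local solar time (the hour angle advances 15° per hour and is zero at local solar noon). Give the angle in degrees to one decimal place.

73.1°

Hour angle H = 15° × (13.5 − 12) = 22.50°.
With φ = -55.1°, δ = 15.5°, H = 22.50°: sin φ sin δ = -0.2192, cos φ cos δ cos H = 0.5094, so cos θ_z = 0.2902.
θ_z = arccos(0.2902) = 73.13°.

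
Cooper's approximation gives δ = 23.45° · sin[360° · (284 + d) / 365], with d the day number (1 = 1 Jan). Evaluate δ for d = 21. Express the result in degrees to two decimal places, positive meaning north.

-20.14°

360 × (284 + 21) / 365 = 300.822°; sin(300.822°) = -0.8588.
δ = 23.45 × -0.8588 = -20.139° ≈ -20.14°.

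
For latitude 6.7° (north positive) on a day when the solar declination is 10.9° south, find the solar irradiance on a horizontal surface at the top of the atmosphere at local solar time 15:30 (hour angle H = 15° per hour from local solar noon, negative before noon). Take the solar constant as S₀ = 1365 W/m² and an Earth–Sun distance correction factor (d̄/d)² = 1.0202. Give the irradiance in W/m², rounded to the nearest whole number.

796 W/m²

Hour angle H = 15° × (15.5 − 12) = 52.50°.
cos θ_z = sin φ sin δ + cos φ cos δ cos H = (0.1167)(-0.1891) + (0.9932)(0.9820)(0.6088) = 0.5717.
Top-of-atmosphere irradiance = S₀ (d̄/d)² cos θ_z = 1365 × 1.0202 × 0.5717 = 796.13 W/m².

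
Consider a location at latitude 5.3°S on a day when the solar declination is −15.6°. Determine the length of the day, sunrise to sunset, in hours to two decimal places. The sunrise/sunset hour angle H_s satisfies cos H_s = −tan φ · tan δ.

12.20 hours

−tan φ tan δ = −(-0.0928)(-0.2792) = -0.0259; H_s = arccos(-0.0259) = 91.48°.
Day length = 2 H_s / 15° h⁻¹ = 182.96° / 15 = 12.197 h.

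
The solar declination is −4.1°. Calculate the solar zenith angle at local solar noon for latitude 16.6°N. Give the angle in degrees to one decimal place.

20.7°

At local solar noon the hour angle is zero, so the zenith angle is |φ − δ| = |16.6° − (-4.1°)| = 20.7°.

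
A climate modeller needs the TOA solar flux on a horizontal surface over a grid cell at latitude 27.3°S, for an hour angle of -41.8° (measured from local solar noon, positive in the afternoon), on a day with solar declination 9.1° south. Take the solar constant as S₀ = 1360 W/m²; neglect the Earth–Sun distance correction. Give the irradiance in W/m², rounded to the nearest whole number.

cos θ_z = sin(-27.3°) sin(-9.1°) + cos(-27.3°) cos(-9.1°) cos(-41.80°) = 0.0725 + 0.6541 = 0.7266.
Top-of-atmosphere irradiance = S₀ cos θ_z = 1360 × 0.7266 = 988.18 W/m².

988 W/m²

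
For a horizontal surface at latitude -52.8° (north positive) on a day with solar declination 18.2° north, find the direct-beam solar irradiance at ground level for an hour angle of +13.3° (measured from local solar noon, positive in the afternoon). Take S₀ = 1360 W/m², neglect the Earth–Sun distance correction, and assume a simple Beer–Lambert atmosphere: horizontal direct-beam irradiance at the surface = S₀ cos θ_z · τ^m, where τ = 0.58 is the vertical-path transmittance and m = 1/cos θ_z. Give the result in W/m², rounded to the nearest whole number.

With φ = -52.8°, δ = 18.2°, H = 13.30°: sin φ sin δ = -0.2488, cos φ cos δ cos H = 0.5589, so cos θ_z = 0.3101.
Air mass m = 1/cos θ_z = 1/0.3101 = 3.225; τ^m = 0.58^3.225 = 0.1726.
Surface direct beam = 1360 × 0.3101 × 0.1726 = 72.79 W/m².

73 W/m²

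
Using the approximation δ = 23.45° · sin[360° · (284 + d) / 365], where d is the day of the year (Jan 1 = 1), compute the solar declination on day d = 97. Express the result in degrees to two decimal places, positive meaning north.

360 × (284 + 97) / 365 = 375.781°; sin(375.781°) = 0.2720.
δ = 23.45 × 0.2720 = 6.378° ≈ +6.38°.

+6.38°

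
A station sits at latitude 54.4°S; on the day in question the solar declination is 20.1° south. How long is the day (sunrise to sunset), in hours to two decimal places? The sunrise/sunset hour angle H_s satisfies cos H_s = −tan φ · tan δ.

cos H_s = −tan(-54.4°) · tan(-20.1°) = -0.5112, so H_s = arccos(-0.5112) = 120.74°.
Day length = 2 H_s / 15° h⁻¹ = 241.48° / 15 = 16.099 h.

16.10 hours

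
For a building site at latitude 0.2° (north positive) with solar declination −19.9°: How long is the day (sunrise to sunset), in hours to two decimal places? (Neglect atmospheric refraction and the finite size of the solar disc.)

The sunset hour angle satisfies cos H_s = −tan φ tan δ = 0.0013, giving H_s = 89.93°.
Day length = 2 H_s / 15° h⁻¹ = 179.86° / 15 = 11.991 h.

11.99 hours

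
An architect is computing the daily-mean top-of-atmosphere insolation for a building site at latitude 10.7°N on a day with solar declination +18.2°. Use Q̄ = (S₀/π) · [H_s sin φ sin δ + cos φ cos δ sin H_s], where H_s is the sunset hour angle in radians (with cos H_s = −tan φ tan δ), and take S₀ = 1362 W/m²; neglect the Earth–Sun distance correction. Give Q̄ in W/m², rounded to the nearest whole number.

445 W/m²

cos H_s = −tan(10.7°) · tan(18.2°) = -0.0621, so H_s = arccos(-0.0621) = 93.56°. In radians, H_s = 1.6329.
H_s sin φ sin δ = 1.6329 × 0.1857 × 0.3123 = 0.0947.
cos φ cos δ sin H_s = 0.9826 × 0.9500 × 0.9981 = 0.9317.
Q̄ = (1362/π) × (0.0947 + 0.9317) = 433.54 × 1.0264 = 444.99 W/m².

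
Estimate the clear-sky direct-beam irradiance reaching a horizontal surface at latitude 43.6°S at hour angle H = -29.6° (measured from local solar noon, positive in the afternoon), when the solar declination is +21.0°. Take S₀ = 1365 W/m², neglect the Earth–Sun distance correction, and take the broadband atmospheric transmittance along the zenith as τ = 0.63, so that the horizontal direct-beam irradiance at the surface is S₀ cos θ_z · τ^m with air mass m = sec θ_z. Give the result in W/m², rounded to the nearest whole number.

120 W/m²

cos θ_z = sin(-43.6°) sin(21.0°) + cos(-43.6°) cos(21.0°) cos(-29.60°) = -0.2471 + 0.5878 = 0.3407.
Air mass m = 1/cos θ_z = 1/0.3407 = 2.935; τ^m = 0.63^2.935 = 0.2577.
Surface direct beam = 1365 × 0.3407 × 0.2577 = 119.84 W/m².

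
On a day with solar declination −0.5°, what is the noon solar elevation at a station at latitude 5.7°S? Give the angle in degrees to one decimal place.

84.8°

At local solar noon the hour angle is zero, so the elevation is 90° − |φ − δ| = 90° − |-5.7° − (-0.5°)| = 90° − 5.2° = 84.8°.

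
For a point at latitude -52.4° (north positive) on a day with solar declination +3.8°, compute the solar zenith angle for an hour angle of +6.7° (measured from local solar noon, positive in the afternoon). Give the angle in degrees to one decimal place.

cos θ_z = sin φ sin δ + cos φ cos δ cos H = (-0.7923)(0.0663) + (0.6101)(0.9978)(0.9932) = 0.5521.
θ_z = arccos(0.5521) = 56.49°.

56.5°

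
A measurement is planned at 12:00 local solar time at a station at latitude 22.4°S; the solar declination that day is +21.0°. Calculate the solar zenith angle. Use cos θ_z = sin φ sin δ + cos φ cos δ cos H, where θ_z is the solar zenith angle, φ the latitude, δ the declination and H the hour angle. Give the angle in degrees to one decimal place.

43.4°

Hour angle H = 15° × (12 − 12) = 0.00°.
cos θ_z = sin φ sin δ + cos φ cos δ cos H = (-0.3811)(0.3584) + (0.9245)(0.9336)(1.0000) = 0.7265.
θ_z = arccos(0.7265) = 43.41°.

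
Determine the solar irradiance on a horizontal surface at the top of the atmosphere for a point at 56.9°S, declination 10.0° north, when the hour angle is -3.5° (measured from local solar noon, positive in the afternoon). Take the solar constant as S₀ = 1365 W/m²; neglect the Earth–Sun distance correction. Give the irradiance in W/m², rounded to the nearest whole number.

With φ = -56.9°, δ = 10.0°, H = -3.50°: sin φ sin δ = -0.1455, cos φ cos δ cos H = 0.5368, so cos θ_z = 0.3913.
Top-of-atmosphere irradiance = S₀ cos θ_z = 1365 × 0.3913 = 534.12 W/m².

534 W/m²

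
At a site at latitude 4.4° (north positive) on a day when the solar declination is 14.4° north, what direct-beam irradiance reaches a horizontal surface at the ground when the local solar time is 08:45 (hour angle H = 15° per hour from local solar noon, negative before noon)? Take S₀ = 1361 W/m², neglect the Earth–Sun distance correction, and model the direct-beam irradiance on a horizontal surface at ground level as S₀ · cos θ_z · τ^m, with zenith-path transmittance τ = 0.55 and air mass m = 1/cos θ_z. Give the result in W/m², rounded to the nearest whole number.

359 W/m²

Hour angle H = 15° × (8.75 − 12) = -48.75°.
cos θ_z = sin φ sin δ + cos φ cos δ cos H = (0.0767)(0.2487) + (0.9971)(0.9686)(0.6593) = 0.6558.
Air mass m = 1/cos θ_z = 1/0.6558 = 1.525; τ^m = 0.55^1.525 = 0.4018.
Surface direct beam = 1361 × 0.6558 × 0.4018 = 358.62 W/m².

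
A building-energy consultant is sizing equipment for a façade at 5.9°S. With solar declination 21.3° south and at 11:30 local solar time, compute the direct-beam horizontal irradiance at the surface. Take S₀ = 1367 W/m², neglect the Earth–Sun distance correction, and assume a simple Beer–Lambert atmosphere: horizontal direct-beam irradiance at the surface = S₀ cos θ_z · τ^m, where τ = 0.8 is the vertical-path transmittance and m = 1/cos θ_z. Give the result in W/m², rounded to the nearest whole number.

1035 W/m²

Hour angle H = 15° × (11.5 − 12) = -7.50°.
cos θ_z = sin(-5.9°) sin(-21.3°) + cos(-5.9°) cos(-21.3°) cos(-7.50°) = 0.0373 + 0.9188 = 0.9561.
Air mass m = 1/cos θ_z = 1/0.9561 = 1.046; τ^m = 0.8^1.046 = 0.7918.
Surface direct beam = 1367 × 0.9561 × 0.7918 = 1034.87 W/m².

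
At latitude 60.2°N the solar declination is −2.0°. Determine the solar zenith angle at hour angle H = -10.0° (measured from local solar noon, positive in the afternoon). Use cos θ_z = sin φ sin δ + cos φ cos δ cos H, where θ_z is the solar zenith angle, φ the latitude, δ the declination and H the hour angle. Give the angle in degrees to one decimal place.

62.7°

cos θ_z = sin φ sin δ + cos φ cos δ cos H = (0.8678)(-0.0349) + (0.4970)(0.9994)(0.9848) = 0.4589.
θ_z = arccos(0.4589) = 62.68°.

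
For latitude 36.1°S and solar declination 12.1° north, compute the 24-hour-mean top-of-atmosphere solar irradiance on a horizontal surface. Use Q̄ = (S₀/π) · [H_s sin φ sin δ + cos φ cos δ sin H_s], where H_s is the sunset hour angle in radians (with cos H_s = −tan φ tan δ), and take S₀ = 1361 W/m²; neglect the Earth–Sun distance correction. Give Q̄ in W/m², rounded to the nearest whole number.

262 W/m²

The sunset hour angle satisfies cos H_s = −tan φ tan δ = 0.1563, giving H_s = 81.01°. In radians, H_s = 1.4139.
H_s sin φ sin δ = 1.4139 × -0.5892 × 0.2096 = -0.1746.
cos φ cos δ sin H_s = 0.8080 × 0.9778 × 0.9877 = 0.7803.
Q̄ = (1361/π) × (-0.1746 + 0.7803) = 433.22 × 0.6057 = 262.40 W/m².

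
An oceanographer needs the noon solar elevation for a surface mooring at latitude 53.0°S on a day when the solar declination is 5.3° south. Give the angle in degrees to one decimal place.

At local solar noon the hour angle is zero, so the elevation is 90° − |φ − δ| = 90° − |-53.0° − (-5.3°)| = 90° − 47.7° = 42.3°.

42.3°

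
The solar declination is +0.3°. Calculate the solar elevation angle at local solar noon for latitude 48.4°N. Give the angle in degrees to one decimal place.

41.9°

At local solar noon the hour angle is zero, so the elevation is 90° − |φ − δ| = 90° − |48.4° − (0.3°)| = 90° − 48.1° = 41.9°.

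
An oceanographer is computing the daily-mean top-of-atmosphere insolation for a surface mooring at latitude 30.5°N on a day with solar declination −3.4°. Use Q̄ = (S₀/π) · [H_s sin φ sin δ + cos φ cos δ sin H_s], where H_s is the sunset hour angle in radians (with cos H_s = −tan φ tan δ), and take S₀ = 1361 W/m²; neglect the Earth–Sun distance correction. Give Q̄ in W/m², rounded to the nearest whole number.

352 W/m²

cos H_s = −tan(30.5°) · tan(-3.4°) = 0.0350, so H_s = arccos(0.0350) = 87.99°. In radians, H_s = 1.5357.
H_s sin φ sin δ = 1.5357 × 0.5075 × -0.0593 = -0.0462.
cos φ cos δ sin H_s = 0.8616 × 0.9982 × 0.9994 = 0.8595.
Q̄ = (1361/π) × (-0.0462 + 0.8595) = 433.22 × 0.8133 = 352.34 W/m².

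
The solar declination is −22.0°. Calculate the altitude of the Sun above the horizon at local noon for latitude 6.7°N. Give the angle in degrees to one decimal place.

At local solar noon the hour angle is zero, so the elevation is 90° − |φ − δ| = 90° − |6.7° − (-22.0°)| = 90° − 28.7° = 61.3°.

61.3°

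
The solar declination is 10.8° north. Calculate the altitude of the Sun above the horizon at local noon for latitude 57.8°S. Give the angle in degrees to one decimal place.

At local solar noon the hour angle is zero, so the elevation is 90° − |φ − δ| = 90° − |-57.8° − (10.8°)| = 90° − 68.6° = 21.4°.

21.4°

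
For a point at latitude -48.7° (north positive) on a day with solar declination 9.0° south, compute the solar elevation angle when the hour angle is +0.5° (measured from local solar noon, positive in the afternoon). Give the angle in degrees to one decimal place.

50.3°

cos θ_z = sin φ sin δ + cos φ cos δ cos H = (-0.7513)(-0.1564) + (0.6600)(0.9877)(1.0000) = 0.7694.
θ_z = arccos(0.7694) = 39.70°, so the elevation is 90° − 39.70° = 50.30°.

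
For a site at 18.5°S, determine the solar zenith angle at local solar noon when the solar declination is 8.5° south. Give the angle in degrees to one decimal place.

10.0°

At local solar noon the hour angle is zero, so the zenith angle is |φ − δ| = |-18.5° − (-8.5°)| = 10.0°.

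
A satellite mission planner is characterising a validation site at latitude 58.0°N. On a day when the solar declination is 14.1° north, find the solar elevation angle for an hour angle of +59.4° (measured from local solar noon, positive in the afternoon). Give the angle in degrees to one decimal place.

cos θ_z = sin(58.0°) sin(14.1°) + cos(58.0°) cos(14.1°) cos(59.40°) = 0.2066 + 0.2616 = 0.4682.
θ_z = arccos(0.4682) = 62.08°, so the elevation is 90° − 62.08° = 27.92°.

27.9°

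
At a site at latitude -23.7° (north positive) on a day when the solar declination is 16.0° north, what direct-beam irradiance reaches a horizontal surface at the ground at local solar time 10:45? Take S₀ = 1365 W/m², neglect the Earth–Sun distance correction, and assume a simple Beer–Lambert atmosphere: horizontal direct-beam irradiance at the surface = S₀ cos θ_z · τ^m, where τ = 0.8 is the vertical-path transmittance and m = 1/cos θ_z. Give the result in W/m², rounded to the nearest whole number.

724 W/m²

Hour angle H = 15° × (10.75 − 12) = -18.75°.
With φ = -23.7°, δ = 16.0°, H = -18.75°: sin φ sin δ = -0.1108, cos φ cos δ cos H = 0.8335, so cos θ_z = 0.7227.
Air mass m = 1/cos θ_z = 1/0.7227 = 1.384; τ^m = 0.8^1.384 = 0.7343.
Surface direct beam = 1365 × 0.7227 × 0.7343 = 724.38 W/m².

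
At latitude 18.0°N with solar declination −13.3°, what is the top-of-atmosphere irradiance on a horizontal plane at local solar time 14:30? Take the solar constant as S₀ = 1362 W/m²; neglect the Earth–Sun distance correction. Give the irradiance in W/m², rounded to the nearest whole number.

Hour angle H = 15° × (14.5 − 12) = 37.50°.
With φ = 18.0°, δ = -13.3°, H = 37.50°: sin φ sin δ = -0.0711, cos φ cos δ cos H = 0.7343, so cos θ_z = 0.6632.
Top-of-atmosphere irradiance = S₀ cos θ_z = 1362 × 0.6632 = 903.28 W/m².

903 W/m²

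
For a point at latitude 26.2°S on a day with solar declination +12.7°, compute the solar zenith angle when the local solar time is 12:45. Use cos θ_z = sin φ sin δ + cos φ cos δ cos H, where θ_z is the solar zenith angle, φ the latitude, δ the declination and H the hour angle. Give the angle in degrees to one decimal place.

Hour angle H = 15° × (12.75 − 12) = 11.25°.
With φ = -26.2°, δ = 12.7°, H = 11.25°: sin φ sin δ = -0.0971, cos φ cos δ cos H = 0.8585, so cos θ_z = 0.7614.
θ_z = arccos(0.7614) = 40.41°.

40.4°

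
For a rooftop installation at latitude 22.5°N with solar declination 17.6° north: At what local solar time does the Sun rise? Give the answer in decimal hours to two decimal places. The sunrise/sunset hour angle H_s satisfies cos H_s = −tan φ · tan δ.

5.50 h

cos H_s = −tan(22.5°) · tan(17.6°) = -0.1314, so H_s = arccos(-0.1314) = 97.55°.
Sunrise is at 12 − H_s/15 = 12 − 6.503 = 5.497 h local solar time.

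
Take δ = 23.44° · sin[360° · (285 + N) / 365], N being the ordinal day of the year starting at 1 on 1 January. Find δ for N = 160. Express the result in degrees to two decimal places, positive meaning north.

+23.00°

360 × (285 + 160) / 365 = 438.904°; sin(438.904°) = 0.9813.
δ = 23.44 × 0.9813 = 23.002° ≈ +23.00°.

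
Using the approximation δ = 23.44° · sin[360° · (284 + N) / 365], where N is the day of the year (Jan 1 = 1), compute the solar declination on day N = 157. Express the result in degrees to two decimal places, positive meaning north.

360 × (284 + 157) / 365 = 434.959°; sin(434.959°) = 0.9657.
δ = 23.44 × 0.9657 = 22.636° ≈ +22.64°.

+22.64°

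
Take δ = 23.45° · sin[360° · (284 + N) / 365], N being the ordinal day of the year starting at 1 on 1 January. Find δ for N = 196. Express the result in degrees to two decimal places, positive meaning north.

360 × (284 + 196) / 365 = 473.425°; sin(473.425°) = 0.9176.
δ = 23.45 × 0.9176 = 21.518° ≈ +21.52°.

+21.52°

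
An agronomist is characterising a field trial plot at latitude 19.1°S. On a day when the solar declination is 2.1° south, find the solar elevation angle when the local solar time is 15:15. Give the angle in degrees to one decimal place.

39.4°

Hour angle H = 15° × (15.25 − 12) = 48.75°.
With φ = -19.1°, δ = -2.1°, H = 48.75°: sin φ sin δ = 0.0120, cos φ cos δ cos H = 0.6226, so cos θ_z = 0.6346.
θ_z = arccos(0.6346) = 50.61°, so the elevation is 90° − 50.61° = 39.39°.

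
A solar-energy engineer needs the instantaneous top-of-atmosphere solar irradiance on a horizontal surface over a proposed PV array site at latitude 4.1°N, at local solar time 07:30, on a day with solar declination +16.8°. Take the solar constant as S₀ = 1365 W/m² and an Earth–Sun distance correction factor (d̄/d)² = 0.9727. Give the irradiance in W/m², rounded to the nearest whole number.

Hour angle H = 15° × (7.5 − 12) = -67.50°.
With φ = 4.1°, δ = 16.8°, H = -67.50°: sin φ sin δ = 0.0207, cos φ cos δ cos H = 0.3654, so cos θ_z = 0.3861.
Top-of-atmosphere irradiance = S₀ (d̄/d)² cos θ_z = 1365 × 0.9727 × 0.3861 = 512.64 W/m².

513 W/m²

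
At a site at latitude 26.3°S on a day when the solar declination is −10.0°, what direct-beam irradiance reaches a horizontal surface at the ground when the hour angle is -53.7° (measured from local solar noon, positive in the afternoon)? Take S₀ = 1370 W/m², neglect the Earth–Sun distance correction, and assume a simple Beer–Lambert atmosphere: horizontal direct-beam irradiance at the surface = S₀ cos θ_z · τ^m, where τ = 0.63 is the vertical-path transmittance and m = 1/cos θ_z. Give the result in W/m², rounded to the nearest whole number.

With φ = -26.3°, δ = -10.0°, H = -53.70°: sin φ sin δ = 0.0769, cos φ cos δ cos H = 0.5227, so cos θ_z = 0.5996.
Air mass m = 1/cos θ_z = 1/0.5996 = 1.668; τ^m = 0.63^1.668 = 0.4627.
Surface direct beam = 1370 × 0.5996 × 0.4627 = 380.09 W/m².

380 W/m²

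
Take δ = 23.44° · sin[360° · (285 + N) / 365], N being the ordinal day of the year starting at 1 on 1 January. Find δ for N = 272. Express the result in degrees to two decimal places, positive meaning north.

-3.82°

360 × (285 + 272) / 365 = 549.370°; sin(549.370°) = -0.1628.
δ = 23.44 × -0.1628 = -3.816° ≈ -3.82°.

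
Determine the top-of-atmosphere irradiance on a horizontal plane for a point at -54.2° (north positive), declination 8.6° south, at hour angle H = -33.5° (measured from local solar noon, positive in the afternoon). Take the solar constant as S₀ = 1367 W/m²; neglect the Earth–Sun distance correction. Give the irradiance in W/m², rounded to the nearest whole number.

With φ = -54.2°, δ = -8.6°, H = -33.50°: sin φ sin δ = 0.1213, cos φ cos δ cos H = 0.4823, so cos θ_z = 0.6036.
Top-of-atmosphere irradiance = S₀ cos θ_z = 1367 × 0.6036 = 825.12 W/m².

825 W/m²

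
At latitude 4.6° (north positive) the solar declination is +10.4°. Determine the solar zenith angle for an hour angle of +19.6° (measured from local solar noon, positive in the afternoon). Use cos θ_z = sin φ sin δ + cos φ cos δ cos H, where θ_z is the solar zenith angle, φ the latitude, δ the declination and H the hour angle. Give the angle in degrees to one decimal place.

cos θ_z = sin(4.6°) sin(10.4°) + cos(4.6°) cos(10.4°) cos(19.60°) = 0.0145 + 0.9236 = 0.9381.
θ_z = arccos(0.9381) = 20.27°.

20.3°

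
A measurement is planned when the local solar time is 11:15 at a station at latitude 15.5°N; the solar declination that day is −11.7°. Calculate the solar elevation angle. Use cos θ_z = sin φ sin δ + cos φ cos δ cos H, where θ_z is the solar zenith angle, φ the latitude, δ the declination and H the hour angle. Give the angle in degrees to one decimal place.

Hour angle H = 15° × (11.25 − 12) = -11.25°.
cos θ_z = sin(15.5°) sin(-11.7°) + cos(15.5°) cos(-11.7°) cos(-11.25°) = -0.0542 + 0.9255 = 0.8713.
θ_z = arccos(0.8713) = 29.39°, so the elevation is 90° − 29.39° = 60.61°.

60.6°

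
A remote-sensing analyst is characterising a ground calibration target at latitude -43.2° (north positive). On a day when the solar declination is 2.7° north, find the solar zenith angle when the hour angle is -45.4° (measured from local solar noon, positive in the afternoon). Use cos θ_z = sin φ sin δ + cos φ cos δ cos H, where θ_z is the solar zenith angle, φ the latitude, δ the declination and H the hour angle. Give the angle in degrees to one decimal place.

cos θ_z = sin φ sin δ + cos φ cos δ cos H = (-0.6845)(0.0471) + (0.7290)(0.9989)(0.7022) = 0.4791.
θ_z = arccos(0.4791) = 61.37°.

61.4°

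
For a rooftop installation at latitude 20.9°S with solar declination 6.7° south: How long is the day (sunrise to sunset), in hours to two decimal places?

12.34 hours

cos H_s = −tan(-20.9°) · tan(-6.7°) = -0.0449, so H_s = arccos(-0.0449) = 92.57°.
Day length = 2 H_s / 15° h⁻¹ = 185.14° / 15 = 12.343 h.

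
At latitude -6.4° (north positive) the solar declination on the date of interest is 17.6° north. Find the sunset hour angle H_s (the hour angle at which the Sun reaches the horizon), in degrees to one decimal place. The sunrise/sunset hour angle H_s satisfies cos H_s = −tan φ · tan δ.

−tan φ tan δ = −(-0.1122)(0.3172) = 0.0356; H_s = arccos(0.0356) = 87.96°.

88.0°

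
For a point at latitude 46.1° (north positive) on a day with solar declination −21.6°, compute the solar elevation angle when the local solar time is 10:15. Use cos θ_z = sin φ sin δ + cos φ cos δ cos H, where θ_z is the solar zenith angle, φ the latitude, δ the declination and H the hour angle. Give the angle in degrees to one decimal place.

18.2°

Hour angle H = 15° × (10.25 − 12) = -26.25°.
cos θ_z = sin(46.1°) sin(-21.6°) + cos(46.1°) cos(-21.6°) cos(-26.25°) = -0.2653 + 0.5782 = 0.3129.
θ_z = arccos(0.3129) = 71.77°, so the elevation is 90° − 71.77° = 18.23°.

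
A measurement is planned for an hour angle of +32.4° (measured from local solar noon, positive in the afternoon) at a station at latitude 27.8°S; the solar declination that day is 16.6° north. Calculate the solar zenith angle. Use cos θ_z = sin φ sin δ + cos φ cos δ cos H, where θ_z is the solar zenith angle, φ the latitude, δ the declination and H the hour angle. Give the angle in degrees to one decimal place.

54.4°

cos θ_z = sin(-27.8°) sin(16.6°) + cos(-27.8°) cos(16.6°) cos(32.40°) = -0.1332 + 0.7157 = 0.5825.
θ_z = arccos(0.5825) = 54.37°.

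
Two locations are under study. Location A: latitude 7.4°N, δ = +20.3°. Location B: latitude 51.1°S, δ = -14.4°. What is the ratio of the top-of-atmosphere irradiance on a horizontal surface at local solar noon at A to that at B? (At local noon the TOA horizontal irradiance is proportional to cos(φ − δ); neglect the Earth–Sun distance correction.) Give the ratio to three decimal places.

A: cos θ_z = cos(7.4° − (20.3°)) = 0.9748.
B: cos θ_z = cos(-51.1° − (-14.4°)) = 0.8018.
Ratio A/B = 0.9748 / 0.8018 = 1.2158.

1.216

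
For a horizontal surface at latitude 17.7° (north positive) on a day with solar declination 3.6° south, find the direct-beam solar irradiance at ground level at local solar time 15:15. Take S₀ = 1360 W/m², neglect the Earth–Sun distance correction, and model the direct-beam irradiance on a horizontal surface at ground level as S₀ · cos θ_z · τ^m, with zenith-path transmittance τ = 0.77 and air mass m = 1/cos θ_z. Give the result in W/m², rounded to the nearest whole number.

Hour angle H = 15° × (15.25 − 12) = 48.75°.
With φ = 17.7°, δ = -3.6°, H = 48.75°: sin φ sin δ = -0.0191, cos φ cos δ cos H = 0.6269, so cos θ_z = 0.6078.
Air mass m = 1/cos θ_z = 1/0.6078 = 1.645; τ^m = 0.77^1.645 = 0.6505.
Surface direct beam = 1360 × 0.6078 × 0.6505 = 537.71 W/m².

538 W/m²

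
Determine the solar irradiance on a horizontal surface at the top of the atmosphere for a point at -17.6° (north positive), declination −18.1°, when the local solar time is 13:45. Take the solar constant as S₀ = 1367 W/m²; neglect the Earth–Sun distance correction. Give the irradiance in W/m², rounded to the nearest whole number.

Hour angle H = 15° × (13.75 − 12) = 26.25°.
cos θ_z = sin(-17.6°) sin(-18.1°) + cos(-17.6°) cos(-18.1°) cos(26.25°) = 0.0939 + 0.8126 = 0.9065.
Top-of-atmosphere irradiance = S₀ cos θ_z = 1367 × 0.9065 = 1239.19 W/m².

1239 W/m²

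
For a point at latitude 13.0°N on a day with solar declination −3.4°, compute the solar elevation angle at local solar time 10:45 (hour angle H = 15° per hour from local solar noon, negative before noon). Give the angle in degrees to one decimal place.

Hour angle H = 15° × (10.75 − 12) = -18.75°.
cos θ_z = sin(13.0°) sin(-3.4°) + cos(13.0°) cos(-3.4°) cos(-18.75°) = -0.0133 + 0.9210 = 0.9077.
θ_z = arccos(0.9077) = 24.81°, so the elevation is 90° − 24.81° = 65.19°.

65.2°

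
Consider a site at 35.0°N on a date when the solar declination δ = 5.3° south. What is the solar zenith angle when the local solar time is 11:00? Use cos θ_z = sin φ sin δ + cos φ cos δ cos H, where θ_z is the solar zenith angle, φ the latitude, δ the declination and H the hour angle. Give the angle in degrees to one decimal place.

Hour angle H = 15° × (11 − 12) = -15.00°.
With φ = 35.0°, δ = -5.3°, H = -15.00°: sin φ sin δ = -0.0530, cos φ cos δ cos H = 0.7879, so cos θ_z = 0.7349.
θ_z = arccos(0.7349) = 42.70°.

42.7°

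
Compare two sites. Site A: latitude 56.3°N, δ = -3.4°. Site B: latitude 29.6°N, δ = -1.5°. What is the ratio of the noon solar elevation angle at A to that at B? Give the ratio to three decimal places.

0.514

A: 90° − |56.3 − (-3.4)| = 30.30°.
B: 90° − |29.6 − (-1.5)| = 58.90°.
Ratio A/B = 30.3000 / 58.9000 = 0.5144.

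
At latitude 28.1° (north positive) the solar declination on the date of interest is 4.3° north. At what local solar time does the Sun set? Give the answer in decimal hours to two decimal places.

18.15 h

−tan φ tan δ = −(0.5340)(0.0752) = -0.0402; H_s = arccos(-0.0402) = 92.30°.
Sunset is at 12 + H_s/15 = 12 + 6.153 = 18.153 h local solar time.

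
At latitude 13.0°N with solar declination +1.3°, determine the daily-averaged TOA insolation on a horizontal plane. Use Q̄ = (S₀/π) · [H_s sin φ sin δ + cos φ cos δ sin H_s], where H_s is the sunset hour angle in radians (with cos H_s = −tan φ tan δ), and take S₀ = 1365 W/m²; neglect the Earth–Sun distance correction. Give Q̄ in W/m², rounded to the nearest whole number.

−tan φ tan δ = −(0.2309)(0.0227) = -0.0052; H_s = arccos(-0.0052) = 90.30°. In radians, H_s = 1.5760.
H_s sin φ sin δ = 1.5760 × 0.2250 × 0.0227 = 0.0080.
cos φ cos δ sin H_s = 0.9744 × 0.9997 × 1.0000 = 0.9741.
Q̄ = (1365/π) × (0.0080 + 0.9741) = 434.49 × 0.9821 = 426.71 W/m².

427 W/m²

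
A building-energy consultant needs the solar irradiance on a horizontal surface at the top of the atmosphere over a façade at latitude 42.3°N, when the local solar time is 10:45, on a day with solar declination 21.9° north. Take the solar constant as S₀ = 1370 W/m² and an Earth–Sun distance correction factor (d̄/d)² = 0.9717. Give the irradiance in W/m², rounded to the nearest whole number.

Hour angle H = 15° × (10.75 − 12) = -18.75°.
cos θ_z = sin(42.3°) sin(21.9°) + cos(42.3°) cos(21.9°) cos(-18.75°) = 0.2510 + 0.6498 = 0.9008.
Top-of-atmosphere irradiance = S₀ (d̄/d)² cos θ_z = 1370 × 0.9717 × 0.9008 = 1199.17 W/m².

1199 W/m²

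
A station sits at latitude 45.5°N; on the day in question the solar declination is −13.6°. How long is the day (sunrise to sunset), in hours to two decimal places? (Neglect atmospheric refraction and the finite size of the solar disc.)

cos H_s = −tan(45.5°) · tan(-13.6°) = 0.2462, so H_s = arccos(0.2462) = 75.75°.
Day length = 2 H_s / 15° h⁻¹ = 151.50° / 15 = 10.100 h.

10.10 hours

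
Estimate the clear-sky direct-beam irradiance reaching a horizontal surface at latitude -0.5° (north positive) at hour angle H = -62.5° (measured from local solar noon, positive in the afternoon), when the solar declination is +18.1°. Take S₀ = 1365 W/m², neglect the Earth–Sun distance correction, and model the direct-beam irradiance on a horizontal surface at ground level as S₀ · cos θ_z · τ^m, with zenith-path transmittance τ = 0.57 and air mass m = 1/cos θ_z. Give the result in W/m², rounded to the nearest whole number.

164 W/m²

With φ = -0.5°, δ = 18.1°, H = -62.50°: sin φ sin δ = -0.0027, cos φ cos δ cos H = 0.4389, so cos θ_z = 0.4362.
Air mass m = 1/cos θ_z = 1/0.4362 = 2.293; τ^m = 0.57^2.293 = 0.2756.
Surface direct beam = 1365 × 0.4362 × 0.2756 = 164.10 W/m².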